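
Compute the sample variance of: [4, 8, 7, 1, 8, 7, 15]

18.4762

Step 1: Compute the mean: (4 + 8 + 7 + 1 + 8 + 7 + 15) / 7 = 7.1429
Step 2: Compute squared deviations from the mean:
  (4 - 7.1429)^2 = 9.8776
  (8 - 7.1429)^2 = 0.7347
  (7 - 7.1429)^2 = 0.0204
  (1 - 7.1429)^2 = 37.7347
  (8 - 7.1429)^2 = 0.7347
  (7 - 7.1429)^2 = 0.0204
  (15 - 7.1429)^2 = 61.7347
Step 3: Sum of squared deviations = 110.8571
Step 4: Sample variance = 110.8571 / 6 = 18.4762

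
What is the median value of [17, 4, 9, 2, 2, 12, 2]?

4

Step 1: Sort the data in ascending order: [2, 2, 2, 4, 9, 12, 17]
Step 2: The number of values is n = 7.
Step 3: Since n is odd, the median is the middle value at position 4: 4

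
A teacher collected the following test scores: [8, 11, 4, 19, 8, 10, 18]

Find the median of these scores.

10

Step 1: Sort the data in ascending order: [4, 8, 8, 10, 11, 18, 19]
Step 2: The number of values is n = 7.
Step 3: Since n is odd, the median is the middle value at position 4: 10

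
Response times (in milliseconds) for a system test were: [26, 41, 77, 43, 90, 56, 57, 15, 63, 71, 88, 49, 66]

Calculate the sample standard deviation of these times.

22.3699

Step 1: Compute the mean: 57.0769
Step 2: Sum of squared deviations from the mean: 6004.9231
Step 3: Sample variance = 6004.9231 / 12 = 500.4103
Step 4: Standard deviation = sqrt(500.4103) = 22.3699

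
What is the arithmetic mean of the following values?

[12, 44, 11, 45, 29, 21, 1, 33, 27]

24.7778

Step 1: Sum all values: 12 + 44 + 11 + 45 + 29 + 21 + 1 + 33 + 27 = 223
Step 2: Count the number of values: n = 9
Step 3: Mean = sum / n = 223 / 9 = 24.7778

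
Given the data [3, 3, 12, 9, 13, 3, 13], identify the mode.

3

Step 1: Count the frequency of each value:
  3: appears 3 time(s)
  9: appears 1 time(s)
  12: appears 1 time(s)
  13: appears 2 time(s)
Step 2: The value 3 appears most frequently (3 times).
Step 3: Mode = 3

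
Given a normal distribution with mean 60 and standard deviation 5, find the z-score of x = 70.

2

Step 1: Recall the z-score formula: z = (x - mu) / sigma
Step 2: Substitute values: z = (70 - 60) / 5
Step 3: z = 10 / 5 = 2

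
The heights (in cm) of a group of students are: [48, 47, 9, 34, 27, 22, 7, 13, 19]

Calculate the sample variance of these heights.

233.3611

Step 1: Compute the mean: (48 + 47 + 9 + 34 + 27 + 22 + 7 + 13 + 19) / 9 = 25.1111
Step 2: Compute squared deviations from the mean:
  (48 - 25.1111)^2 = 523.9012
  (47 - 25.1111)^2 = 479.1235
  (9 - 25.1111)^2 = 259.5679
  (34 - 25.1111)^2 = 79.0123
  (27 - 25.1111)^2 = 3.5679
  (22 - 25.1111)^2 = 9.679
  (7 - 25.1111)^2 = 328.0123
  (13 - 25.1111)^2 = 146.679
  (19 - 25.1111)^2 = 37.3457
Step 3: Sum of squared deviations = 1866.8889
Step 4: Sample variance = 1866.8889 / 8 = 233.3611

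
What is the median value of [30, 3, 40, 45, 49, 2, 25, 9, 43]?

30

Step 1: Sort the data in ascending order: [2, 3, 9, 25, 30, 40, 43, 45, 49]
Step 2: The number of values is n = 9.
Step 3: Since n is odd, the median is the middle value at position 5: 30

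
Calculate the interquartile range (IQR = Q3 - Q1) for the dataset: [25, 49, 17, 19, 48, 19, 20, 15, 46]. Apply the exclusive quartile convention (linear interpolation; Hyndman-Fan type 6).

29

Step 1: Sort the data: [15, 17, 19, 19, 20, 25, 46, 48, 49]
Step 2: n = 9
Step 3: Using the exclusive quartile method:
  Q1 = 18
  Q2 (median) = 20
  Q3 = 47
  IQR = Q3 - Q1 = 47 - 18 = 29
Step 4: IQR = 29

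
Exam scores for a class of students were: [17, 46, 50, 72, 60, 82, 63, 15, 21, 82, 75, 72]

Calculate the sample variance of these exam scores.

620.8106

Step 1: Compute the mean: (17 + 46 + 50 + 72 + 60 + 82 + 63 + 15 + 21 + 82 + 75 + 72) / 12 = 54.5833
Step 2: Compute squared deviations from the mean:
  (17 - 54.5833)^2 = 1412.5069
  (46 - 54.5833)^2 = 73.6736
  (50 - 54.5833)^2 = 21.0069
  (72 - 54.5833)^2 = 303.3403
  (60 - 54.5833)^2 = 29.3403
  (82 - 54.5833)^2 = 751.6736
  (63 - 54.5833)^2 = 70.8403
  (15 - 54.5833)^2 = 1566.8403
  (21 - 54.5833)^2 = 1127.8403
  (82 - 54.5833)^2 = 751.6736
  (75 - 54.5833)^2 = 416.8403
  (72 - 54.5833)^2 = 303.3403
Step 3: Sum of squared deviations = 6828.9167
Step 4: Sample variance = 6828.9167 / 11 = 620.8106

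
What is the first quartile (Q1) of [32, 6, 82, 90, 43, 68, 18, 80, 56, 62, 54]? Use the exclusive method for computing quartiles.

32

Step 1: Sort the data: [6, 18, 32, 43, 54, 56, 62, 68, 80, 82, 90]
Step 2: n = 11
Step 3: Using the exclusive quartile method:
  Q1 = 32
  Q2 (median) = 56
  Q3 = 80
  IQR = Q3 - Q1 = 80 - 32 = 48
Step 4: Q1 = 32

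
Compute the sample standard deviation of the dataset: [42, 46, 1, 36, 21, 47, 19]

17.1631

Step 1: Compute the mean: 30.2857
Step 2: Sum of squared deviations from the mean: 1767.4286
Step 3: Sample variance = 1767.4286 / 6 = 294.5714
Step 4: Standard deviation = sqrt(294.5714) = 17.1631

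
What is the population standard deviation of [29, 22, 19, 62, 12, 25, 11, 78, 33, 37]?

20.5027

Step 1: Compute the mean: 32.8
Step 2: Sum of squared deviations from the mean: 4203.6
Step 3: Population variance = 4203.6 / 10 = 420.36
Step 4: Standard deviation = sqrt(420.36) = 20.5027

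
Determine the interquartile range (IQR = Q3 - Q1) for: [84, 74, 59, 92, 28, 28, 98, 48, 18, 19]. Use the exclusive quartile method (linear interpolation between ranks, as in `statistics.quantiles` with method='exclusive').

60.25

Step 1: Sort the data: [18, 19, 28, 28, 48, 59, 74, 84, 92, 98]
Step 2: n = 10
Step 3: Using the exclusive quartile method:
  Q1 = 25.75
  Q2 (median) = 53.5
  Q3 = 86
  IQR = Q3 - Q1 = 86 - 25.75 = 60.25
Step 4: IQR = 60.25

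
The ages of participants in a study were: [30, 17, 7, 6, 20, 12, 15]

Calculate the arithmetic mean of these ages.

15.2857

Step 1: Sum all values: 30 + 17 + 7 + 6 + 20 + 12 + 15 = 107
Step 2: Count the number of values: n = 7
Step 3: Mean = sum / n = 107 / 7 = 15.2857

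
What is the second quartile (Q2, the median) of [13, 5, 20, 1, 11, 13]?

12

Step 1: Sort the data: [1, 5, 11, 13, 13, 20]
Step 2: n = 6
Step 3: Q2 is the median. Since n is even, it is the average of the values at positions 3 and 4:
  Q2 = (11 + 13) / 2 = 12
Step 4: Q2 = 12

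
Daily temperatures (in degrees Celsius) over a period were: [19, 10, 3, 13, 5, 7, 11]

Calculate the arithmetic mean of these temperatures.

9.7143

Step 1: Sum all values: 19 + 10 + 3 + 13 + 5 + 7 + 11 = 68
Step 2: Count the number of values: n = 7
Step 3: Mean = sum / n = 68 / 7 = 9.7143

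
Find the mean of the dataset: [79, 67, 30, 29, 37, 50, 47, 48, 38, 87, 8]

47.2727

Step 1: Sum all values: 79 + 67 + 30 + 29 + 37 + 50 + 47 + 48 + 38 + 87 + 8 = 520
Step 2: Count the number of values: n = 11
Step 3: Mean = sum / n = 520 / 11 = 47.2727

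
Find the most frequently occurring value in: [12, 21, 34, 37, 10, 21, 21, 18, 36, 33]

21

Step 1: Count the frequency of each value:
  10: appears 1 time(s)
  12: appears 1 time(s)
  18: appears 1 time(s)
  21: appears 3 time(s)
  33: appears 1 time(s)
  34: appears 1 time(s)
  36: appears 1 time(s)
  37: appears 1 time(s)
Step 2: The value 21 appears most frequently (3 times).
Step 3: Mode = 21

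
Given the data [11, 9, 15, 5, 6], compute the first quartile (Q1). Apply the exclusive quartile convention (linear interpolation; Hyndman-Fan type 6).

5.5

Step 1: Sort the data: [5, 6, 9, 11, 15]
Step 2: n = 5
Step 3: Using the exclusive quartile method:
  Q1 = 5.5
  Q2 (median) = 9
  Q3 = 13
  IQR = Q3 - Q1 = 13 - 5.5 = 7.5
Step 4: Q1 = 5.5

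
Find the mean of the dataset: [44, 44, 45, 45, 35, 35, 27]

39.2857

Step 1: Sum all values: 44 + 44 + 45 + 45 + 35 + 35 + 27 = 275
Step 2: Count the number of values: n = 7
Step 3: Mean = sum / n = 275 / 7 = 39.2857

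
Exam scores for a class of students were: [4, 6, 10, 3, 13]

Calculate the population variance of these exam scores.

14.16

Step 1: Compute the mean: (4 + 6 + 10 + 3 + 13) / 5 = 7.2
Step 2: Compute squared deviations from the mean:
  (4 - 7.2)^2 = 10.24
  (6 - 7.2)^2 = 1.44
  (10 - 7.2)^2 = 7.84
  (3 - 7.2)^2 = 17.64
  (13 - 7.2)^2 = 33.64
Step 3: Sum of squared deviations = 70.8
Step 4: Population variance = 70.8 / 5 = 14.16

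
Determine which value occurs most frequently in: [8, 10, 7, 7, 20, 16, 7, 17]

7

Step 1: Count the frequency of each value:
  7: appears 3 time(s)
  8: appears 1 time(s)
  10: appears 1 time(s)
  16: appears 1 time(s)
  17: appears 1 time(s)
  20: appears 1 time(s)
Step 2: The value 7 appears most frequently (3 times).
Step 3: Mode = 7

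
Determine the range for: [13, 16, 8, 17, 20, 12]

12

Step 1: Identify the maximum value: max = 20
Step 2: Identify the minimum value: min = 8
Step 3: Range = max - min = 20 - 8 = 12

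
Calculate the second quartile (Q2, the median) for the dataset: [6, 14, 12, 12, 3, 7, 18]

12

Step 1: Sort the data: [3, 6, 7, 12, 12, 14, 18]
Step 2: n = 7
Step 3: Q2 is the median. Since n is odd, it is the middle value at position 4: 12
Step 4: Q2 = 12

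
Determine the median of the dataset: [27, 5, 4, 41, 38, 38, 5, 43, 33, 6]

30

Step 1: Sort the data in ascending order: [4, 5, 5, 6, 27, 33, 38, 38, 41, 43]
Step 2: The number of values is n = 10.
Step 3: Since n is even, the median is the average of positions 5 and 6:
  Median = (27 + 33) / 2 = 30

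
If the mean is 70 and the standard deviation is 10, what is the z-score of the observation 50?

-2

Step 1: Recall the z-score formula: z = (x - mu) / sigma
Step 2: Substitute values: z = (50 - 70) / 10
Step 3: z = -20 / 10 = -2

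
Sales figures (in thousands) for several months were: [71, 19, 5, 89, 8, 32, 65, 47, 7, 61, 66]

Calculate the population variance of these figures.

810.3802

Step 1: Compute the mean: (71 + 19 + 5 + 89 + 8 + 32 + 65 + 47 + 7 + 61 + 66) / 11 = 42.7273
Step 2: Compute squared deviations from the mean:
  (71 - 42.7273)^2 = 799.3471
  (19 - 42.7273)^2 = 562.9835
  (5 - 42.7273)^2 = 1423.3471
  (89 - 42.7273)^2 = 2141.1653
  (8 - 42.7273)^2 = 1205.9835
  (32 - 42.7273)^2 = 115.0744
  (65 - 42.7273)^2 = 496.0744
  (47 - 42.7273)^2 = 18.2562
  (7 - 42.7273)^2 = 1276.438
  (61 - 42.7273)^2 = 333.8926
  (66 - 42.7273)^2 = 541.6198
Step 3: Sum of squared deviations = 8914.1818
Step 4: Population variance = 8914.1818 / 11 = 810.3802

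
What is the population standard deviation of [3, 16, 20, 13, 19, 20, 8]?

6.0811

Step 1: Compute the mean: 14.1429
Step 2: Sum of squared deviations from the mean: 258.8571
Step 3: Population variance = 258.8571 / 7 = 36.9796
Step 4: Standard deviation = sqrt(36.9796) = 6.0811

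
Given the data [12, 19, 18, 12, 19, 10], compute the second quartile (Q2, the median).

15

Step 1: Sort the data: [10, 12, 12, 18, 19, 19]
Step 2: n = 6
Step 3: Q2 is the median. Since n is even, it is the average of the values at positions 3 and 4:
  Q2 = (12 + 18) / 2 = 15
Step 4: Q2 = 15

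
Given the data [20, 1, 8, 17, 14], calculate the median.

14

Step 1: Sort the data in ascending order: [1, 8, 14, 17, 20]
Step 2: The number of values is n = 5.
Step 3: Since n is odd, the median is the middle value at position 3: 14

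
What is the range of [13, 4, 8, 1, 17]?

16

Step 1: Identify the maximum value: max = 17
Step 2: Identify the minimum value: min = 1
Step 3: Range = max - min = 17 - 1 = 16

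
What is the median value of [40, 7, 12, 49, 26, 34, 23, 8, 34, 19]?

24.5

Step 1: Sort the data in ascending order: [7, 8, 12, 19, 23, 26, 34, 34, 40, 49]
Step 2: The number of values is n = 10.
Step 3: Since n is even, the median is the average of positions 5 and 6:
  Median = (23 + 26) / 2 = 24.5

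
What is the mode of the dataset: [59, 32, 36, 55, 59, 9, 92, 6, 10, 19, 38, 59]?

59

Step 1: Count the frequency of each value:
  6: appears 1 time(s)
  9: appears 1 time(s)
  10: appears 1 time(s)
  19: appears 1 time(s)
  32: appears 1 time(s)
  36: appears 1 time(s)
  38: appears 1 time(s)
  55: appears 1 time(s)
  59: appears 3 time(s)
  92: appears 1 time(s)
Step 2: The value 59 appears most frequently (3 times).
Step 3: Mode = 59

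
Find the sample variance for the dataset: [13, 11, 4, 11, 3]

20.8

Step 1: Compute the mean: (13 + 11 + 4 + 11 + 3) / 5 = 8.4
Step 2: Compute squared deviations from the mean:
  (13 - 8.4)^2 = 21.16
  (11 - 8.4)^2 = 6.76
  (4 - 8.4)^2 = 19.36
  (11 - 8.4)^2 = 6.76
  (3 - 8.4)^2 = 29.16
Step 3: Sum of squared deviations = 83.2
Step 4: Sample variance = 83.2 / 4 = 20.8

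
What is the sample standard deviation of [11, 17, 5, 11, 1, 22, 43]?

13.913

Step 1: Compute the mean: 15.7143
Step 2: Sum of squared deviations from the mean: 1161.4286
Step 3: Sample variance = 1161.4286 / 6 = 193.5714
Step 4: Standard deviation = sqrt(193.5714) = 13.913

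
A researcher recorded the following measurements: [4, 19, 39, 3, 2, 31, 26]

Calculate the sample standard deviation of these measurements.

15.0079

Step 1: Compute the mean: 17.7143
Step 2: Sum of squared deviations from the mean: 1351.4286
Step 3: Sample variance = 1351.4286 / 6 = 225.2381
Step 4: Standard deviation = sqrt(225.2381) = 15.0079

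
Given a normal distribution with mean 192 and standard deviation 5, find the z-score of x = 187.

-1

Step 1: Recall the z-score formula: z = (x - mu) / sigma
Step 2: Substitute values: z = (187 - 192) / 5
Step 3: z = -5 / 5 = -1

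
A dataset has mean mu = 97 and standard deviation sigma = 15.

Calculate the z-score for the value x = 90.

-0.4667

Step 1: Recall the z-score formula: z = (x - mu) / sigma
Step 2: Substitute values: z = (90 - 97) / 15
Step 3: z = -7 / 15 = -0.4667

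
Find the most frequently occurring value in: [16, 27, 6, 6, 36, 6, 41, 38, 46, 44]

6

Step 1: Count the frequency of each value:
  6: appears 3 time(s)
  16: appears 1 time(s)
  27: appears 1 time(s)
  36: appears 1 time(s)
  38: appears 1 time(s)
  41: appears 1 time(s)
  44: appears 1 time(s)
  46: appears 1 time(s)
Step 2: The value 6 appears most frequently (3 times).
Step 3: Mode = 6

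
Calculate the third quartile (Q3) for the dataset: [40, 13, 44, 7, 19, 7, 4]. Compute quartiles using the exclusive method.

40

Step 1: Sort the data: [4, 7, 7, 13, 19, 40, 44]
Step 2: n = 7
Step 3: Using the exclusive quartile method:
  Q1 = 7
  Q2 (median) = 13
  Q3 = 40
  IQR = Q3 - Q1 = 40 - 7 = 33
Step 4: Q3 = 40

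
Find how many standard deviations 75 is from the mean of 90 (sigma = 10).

-1.5

Step 1: Recall the z-score formula: z = (x - mu) / sigma
Step 2: Substitute values: z = (75 - 90) / 10
Step 3: z = -15 / 10 = -1.5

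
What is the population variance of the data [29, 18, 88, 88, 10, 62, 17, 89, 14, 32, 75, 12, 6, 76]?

1036

Step 1: Compute the mean: (29 + 18 + 88 + 88 + 10 + 62 + 17 + 89 + 14 + 32 + 75 + 12 + 6 + 76) / 14 = 44
Step 2: Compute squared deviations from the mean:
  (29 - 44)^2 = 225
  (18 - 44)^2 = 676
  (88 - 44)^2 = 1936
  (88 - 44)^2 = 1936
  (10 - 44)^2 = 1156
  (62 - 44)^2 = 324
  (17 - 44)^2 = 729
  (89 - 44)^2 = 2025
  (14 - 44)^2 = 900
  (32 - 44)^2 = 144
  (75 - 44)^2 = 961
  (12 - 44)^2 = 1024
  (6 - 44)^2 = 1444
  (76 - 44)^2 = 1024
Step 3: Sum of squared deviations = 14504
Step 4: Population variance = 14504 / 14 = 1036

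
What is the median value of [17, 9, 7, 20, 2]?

9

Step 1: Sort the data in ascending order: [2, 7, 9, 17, 20]
Step 2: The number of values is n = 5.
Step 3: Since n is odd, the median is the middle value at position 3: 9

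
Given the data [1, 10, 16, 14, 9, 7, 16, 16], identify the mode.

16

Step 1: Count the frequency of each value:
  1: appears 1 time(s)
  7: appears 1 time(s)
  9: appears 1 time(s)
  10: appears 1 time(s)
  14: appears 1 time(s)
  16: appears 3 time(s)
Step 2: The value 16 appears most frequently (3 times).
Step 3: Mode = 16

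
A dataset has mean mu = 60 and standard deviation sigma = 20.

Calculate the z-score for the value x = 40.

-1

Step 1: Recall the z-score formula: z = (x - mu) / sigma
Step 2: Substitute values: z = (40 - 60) / 20
Step 3: z = -20 / 20 = -1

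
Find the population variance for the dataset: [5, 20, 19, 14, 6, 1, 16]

48.2449

Step 1: Compute the mean: (5 + 20 + 19 + 14 + 6 + 1 + 16) / 7 = 11.5714
Step 2: Compute squared deviations from the mean:
  (5 - 11.5714)^2 = 43.1837
  (20 - 11.5714)^2 = 71.0408
  (19 - 11.5714)^2 = 55.1837
  (14 - 11.5714)^2 = 5.898
  (6 - 11.5714)^2 = 31.0408
  (1 - 11.5714)^2 = 111.7551
  (16 - 11.5714)^2 = 19.6122
Step 3: Sum of squared deviations = 337.7143
Step 4: Population variance = 337.7143 / 7 = 48.2449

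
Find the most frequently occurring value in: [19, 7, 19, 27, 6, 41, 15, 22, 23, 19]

19

Step 1: Count the frequency of each value:
  6: appears 1 time(s)
  7: appears 1 time(s)
  15: appears 1 time(s)
  19: appears 3 time(s)
  22: appears 1 time(s)
  23: appears 1 time(s)
  27: appears 1 time(s)
  41: appears 1 time(s)
Step 2: The value 19 appears most frequently (3 times).
Step 3: Mode = 19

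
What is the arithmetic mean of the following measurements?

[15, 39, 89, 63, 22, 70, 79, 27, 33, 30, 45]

46.5455

Step 1: Sum all values: 15 + 39 + 89 + 63 + 22 + 70 + 79 + 27 + 33 + 30 + 45 = 512
Step 2: Count the number of values: n = 11
Step 3: Mean = sum / n = 512 / 11 = 46.5455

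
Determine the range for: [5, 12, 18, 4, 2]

16

Step 1: Identify the maximum value: max = 18
Step 2: Identify the minimum value: min = 2
Step 3: Range = max - min = 18 - 2 = 16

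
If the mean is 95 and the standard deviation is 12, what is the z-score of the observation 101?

0.5

Step 1: Recall the z-score formula: z = (x - mu) / sigma
Step 2: Substitute values: z = (101 - 95) / 12
Step 3: z = 6 / 12 = 0.5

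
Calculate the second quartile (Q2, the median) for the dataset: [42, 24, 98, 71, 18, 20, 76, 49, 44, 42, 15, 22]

42

Step 1: Sort the data: [15, 18, 20, 22, 24, 42, 42, 44, 49, 71, 76, 98]
Step 2: n = 12
Step 3: Q2 is the median. Since n is even, it is the average of the values at positions 6 and 7:
  Q2 = (42 + 42) / 2 = 42
Step 4: Q2 = 42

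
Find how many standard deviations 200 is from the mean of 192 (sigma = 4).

2

Step 1: Recall the z-score formula: z = (x - mu) / sigma
Step 2: Substitute values: z = (200 - 192) / 4
Step 3: z = 8 / 4 = 2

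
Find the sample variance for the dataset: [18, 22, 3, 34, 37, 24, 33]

138.2857

Step 1: Compute the mean: (18 + 22 + 3 + 34 + 37 + 24 + 33) / 7 = 24.4286
Step 2: Compute squared deviations from the mean:
  (18 - 24.4286)^2 = 41.3265
  (22 - 24.4286)^2 = 5.898
  (3 - 24.4286)^2 = 459.1837
  (34 - 24.4286)^2 = 91.6122
  (37 - 24.4286)^2 = 158.0408
  (24 - 24.4286)^2 = 0.1837
  (33 - 24.4286)^2 = 73.4694
Step 3: Sum of squared deviations = 829.7143
Step 4: Sample variance = 829.7143 / 6 = 138.2857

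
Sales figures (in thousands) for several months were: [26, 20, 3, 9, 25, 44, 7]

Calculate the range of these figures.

41

Step 1: Identify the maximum value: max = 44
Step 2: Identify the minimum value: min = 3
Step 3: Range = max - min = 44 - 3 = 41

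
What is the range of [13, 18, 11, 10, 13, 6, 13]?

12

Step 1: Identify the maximum value: max = 18
Step 2: Identify the minimum value: min = 6
Step 3: Range = max - min = 18 - 6 = 12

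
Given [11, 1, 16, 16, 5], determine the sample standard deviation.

6.6858

Step 1: Compute the mean: 9.8
Step 2: Sum of squared deviations from the mean: 178.8
Step 3: Sample variance = 178.8 / 4 = 44.7
Step 4: Standard deviation = sqrt(44.7) = 6.6858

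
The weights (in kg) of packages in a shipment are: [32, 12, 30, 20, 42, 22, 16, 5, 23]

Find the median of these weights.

22

Step 1: Sort the data in ascending order: [5, 12, 16, 20, 22, 23, 30, 32, 42]
Step 2: The number of values is n = 9.
Step 3: Since n is odd, the median is the middle value at position 5: 22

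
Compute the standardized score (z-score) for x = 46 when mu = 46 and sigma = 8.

0

Step 1: Recall the z-score formula: z = (x - mu) / sigma
Step 2: Substitute values: z = (46 - 46) / 8
Step 3: z = 0 / 8 = 0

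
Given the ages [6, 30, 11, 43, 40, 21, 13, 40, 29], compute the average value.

25.8889

Step 1: Sum all values: 6 + 30 + 11 + 43 + 40 + 21 + 13 + 40 + 29 = 233
Step 2: Count the number of values: n = 9
Step 3: Mean = sum / n = 233 / 9 = 25.8889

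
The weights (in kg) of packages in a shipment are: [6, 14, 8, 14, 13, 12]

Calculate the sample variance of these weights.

11.3667

Step 1: Compute the mean: (6 + 14 + 8 + 14 + 13 + 12) / 6 = 11.1667
Step 2: Compute squared deviations from the mean:
  (6 - 11.1667)^2 = 26.6944
  (14 - 11.1667)^2 = 8.0278
  (8 - 11.1667)^2 = 10.0278
  (14 - 11.1667)^2 = 8.0278
  (13 - 11.1667)^2 = 3.3611
  (12 - 11.1667)^2 = 0.6944
Step 3: Sum of squared deviations = 56.8333
Step 4: Sample variance = 56.8333 / 5 = 11.3667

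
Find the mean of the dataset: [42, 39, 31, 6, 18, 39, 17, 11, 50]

28.1111

Step 1: Sum all values: 42 + 39 + 31 + 6 + 18 + 39 + 17 + 11 + 50 = 253
Step 2: Count the number of values: n = 9
Step 3: Mean = sum / n = 253 / 9 = 28.1111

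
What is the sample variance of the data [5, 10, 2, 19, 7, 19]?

51.8667

Step 1: Compute the mean: (5 + 10 + 2 + 19 + 7 + 19) / 6 = 10.3333
Step 2: Compute squared deviations from the mean:
  (5 - 10.3333)^2 = 28.4444
  (10 - 10.3333)^2 = 0.1111
  (2 - 10.3333)^2 = 69.4444
  (19 - 10.3333)^2 = 75.1111
  (7 - 10.3333)^2 = 11.1111
  (19 - 10.3333)^2 = 75.1111
Step 3: Sum of squared deviations = 259.3333
Step 4: Sample variance = 259.3333 / 5 = 51.8667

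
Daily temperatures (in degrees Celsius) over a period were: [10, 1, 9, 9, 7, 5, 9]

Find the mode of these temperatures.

9

Step 1: Count the frequency of each value:
  1: appears 1 time(s)
  5: appears 1 time(s)
  7: appears 1 time(s)
  9: appears 3 time(s)
  10: appears 1 time(s)
Step 2: The value 9 appears most frequently (3 times).
Step 3: Mode = 9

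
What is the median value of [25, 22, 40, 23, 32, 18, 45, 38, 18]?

25

Step 1: Sort the data in ascending order: [18, 18, 22, 23, 25, 32, 38, 40, 45]
Step 2: The number of values is n = 9.
Step 3: Since n is odd, the median is the middle value at position 5: 25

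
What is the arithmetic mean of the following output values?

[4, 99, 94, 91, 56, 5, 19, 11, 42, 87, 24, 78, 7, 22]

45.6429

Step 1: Sum all values: 4 + 99 + 94 + 91 + 56 + 5 + 19 + 11 + 42 + 87 + 24 + 78 + 7 + 22 = 639
Step 2: Count the number of values: n = 14
Step 3: Mean = sum / n = 639 / 14 = 45.6429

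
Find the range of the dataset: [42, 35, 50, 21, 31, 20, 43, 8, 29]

42

Step 1: Identify the maximum value: max = 50
Step 2: Identify the minimum value: min = 8
Step 3: Range = max - min = 50 - 8 = 42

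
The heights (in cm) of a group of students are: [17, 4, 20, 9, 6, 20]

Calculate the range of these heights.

16

Step 1: Identify the maximum value: max = 20
Step 2: Identify the minimum value: min = 4
Step 3: Range = max - min = 20 - 4 = 16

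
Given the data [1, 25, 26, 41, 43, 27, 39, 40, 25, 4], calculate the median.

26.5

Step 1: Sort the data in ascending order: [1, 4, 25, 25, 26, 27, 39, 40, 41, 43]
Step 2: The number of values is n = 10.
Step 3: Since n is even, the median is the average of positions 5 and 6:
  Median = (26 + 27) / 2 = 26.5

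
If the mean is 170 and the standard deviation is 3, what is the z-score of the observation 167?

-1

Step 1: Recall the z-score formula: z = (x - mu) / sigma
Step 2: Substitute values: z = (167 - 170) / 3
Step 3: z = -3 / 3 = -1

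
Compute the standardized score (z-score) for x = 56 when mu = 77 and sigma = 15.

-1.4

Step 1: Recall the z-score formula: z = (x - mu) / sigma
Step 2: Substitute values: z = (56 - 77) / 15
Step 3: z = -21 / 15 = -1.4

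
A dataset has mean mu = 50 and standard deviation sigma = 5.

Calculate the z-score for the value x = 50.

0

Step 1: Recall the z-score formula: z = (x - mu) / sigma
Step 2: Substitute values: z = (50 - 50) / 5
Step 3: z = 0 / 5 = 0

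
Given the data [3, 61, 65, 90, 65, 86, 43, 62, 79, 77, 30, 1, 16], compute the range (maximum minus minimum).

89

Step 1: Identify the maximum value: max = 90
Step 2: Identify the minimum value: min = 1
Step 3: Range = max - min = 90 - 1 = 89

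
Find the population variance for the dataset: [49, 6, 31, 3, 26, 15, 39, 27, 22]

195.7284

Step 1: Compute the mean: (49 + 6 + 31 + 3 + 26 + 15 + 39 + 27 + 22) / 9 = 24.2222
Step 2: Compute squared deviations from the mean:
  (49 - 24.2222)^2 = 613.9383
  (6 - 24.2222)^2 = 332.0494
  (31 - 24.2222)^2 = 45.9383
  (3 - 24.2222)^2 = 450.3827
  (26 - 24.2222)^2 = 3.1605
  (15 - 24.2222)^2 = 85.0494
  (39 - 24.2222)^2 = 218.3827
  (27 - 24.2222)^2 = 7.716
  (22 - 24.2222)^2 = 4.9383
Step 3: Sum of squared deviations = 1761.5556
Step 4: Population variance = 1761.5556 / 9 = 195.7284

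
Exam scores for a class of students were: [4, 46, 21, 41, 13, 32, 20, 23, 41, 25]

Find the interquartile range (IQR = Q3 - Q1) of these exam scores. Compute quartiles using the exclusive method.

22.75

Step 1: Sort the data: [4, 13, 20, 21, 23, 25, 32, 41, 41, 46]
Step 2: n = 10
Step 3: Using the exclusive quartile method:
  Q1 = 18.25
  Q2 (median) = 24
  Q3 = 41
  IQR = Q3 - Q1 = 41 - 18.25 = 22.75
Step 4: IQR = 22.75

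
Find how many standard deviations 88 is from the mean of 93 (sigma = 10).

-0.5

Step 1: Recall the z-score formula: z = (x - mu) / sigma
Step 2: Substitute values: z = (88 - 93) / 10
Step 3: z = -5 / 10 = -0.5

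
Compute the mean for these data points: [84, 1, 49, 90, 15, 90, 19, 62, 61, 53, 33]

50.6364

Step 1: Sum all values: 84 + 1 + 49 + 90 + 15 + 90 + 19 + 62 + 61 + 53 + 33 = 557
Step 2: Count the number of values: n = 11
Step 3: Mean = sum / n = 557 / 11 = 50.6364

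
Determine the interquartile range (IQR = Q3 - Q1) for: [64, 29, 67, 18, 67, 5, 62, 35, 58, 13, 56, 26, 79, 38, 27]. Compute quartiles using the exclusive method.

38

Step 1: Sort the data: [5, 13, 18, 26, 27, 29, 35, 38, 56, 58, 62, 64, 67, 67, 79]
Step 2: n = 15
Step 3: Using the exclusive quartile method:
  Q1 = 26
  Q2 (median) = 38
  Q3 = 64
  IQR = Q3 - Q1 = 64 - 26 = 38
Step 4: IQR = 38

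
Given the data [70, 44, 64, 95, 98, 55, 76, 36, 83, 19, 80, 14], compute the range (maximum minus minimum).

84

Step 1: Identify the maximum value: max = 98
Step 2: Identify the minimum value: min = 14
Step 3: Range = max - min = 98 - 14 = 84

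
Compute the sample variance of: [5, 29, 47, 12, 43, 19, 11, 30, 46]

257.3611

Step 1: Compute the mean: (5 + 29 + 47 + 12 + 43 + 19 + 11 + 30 + 46) / 9 = 26.8889
Step 2: Compute squared deviations from the mean:
  (5 - 26.8889)^2 = 479.1235
  (29 - 26.8889)^2 = 4.4568
  (47 - 26.8889)^2 = 404.4568
  (12 - 26.8889)^2 = 221.679
  (43 - 26.8889)^2 = 259.5679
  (19 - 26.8889)^2 = 62.2346
  (11 - 26.8889)^2 = 252.4568
  (30 - 26.8889)^2 = 9.679
  (46 - 26.8889)^2 = 365.2346
Step 3: Sum of squared deviations = 2058.8889
Step 4: Sample variance = 2058.8889 / 8 = 257.3611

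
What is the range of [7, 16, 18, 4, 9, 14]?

14

Step 1: Identify the maximum value: max = 18
Step 2: Identify the minimum value: min = 4
Step 3: Range = max - min = 18 - 4 = 14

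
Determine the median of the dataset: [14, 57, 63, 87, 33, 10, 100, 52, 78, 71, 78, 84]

67

Step 1: Sort the data in ascending order: [10, 14, 33, 52, 57, 63, 71, 78, 78, 84, 87, 100]
Step 2: The number of values is n = 12.
Step 3: Since n is even, the median is the average of positions 6 and 7:
  Median = (63 + 71) / 2 = 67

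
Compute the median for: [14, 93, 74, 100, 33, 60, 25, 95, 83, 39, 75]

74

Step 1: Sort the data in ascending order: [14, 25, 33, 39, 60, 74, 75, 83, 93, 95, 100]
Step 2: The number of values is n = 11.
Step 3: Since n is odd, the median is the middle value at position 6: 74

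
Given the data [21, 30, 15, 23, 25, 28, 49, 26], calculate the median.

25.5

Step 1: Sort the data in ascending order: [15, 21, 23, 25, 26, 28, 30, 49]
Step 2: The number of values is n = 8.
Step 3: Since n is even, the median is the average of positions 4 and 5:
  Median = (25 + 26) / 2 = 25.5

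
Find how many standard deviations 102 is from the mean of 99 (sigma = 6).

0.5

Step 1: Recall the z-score formula: z = (x - mu) / sigma
Step 2: Substitute values: z = (102 - 99) / 6
Step 3: z = 3 / 6 = 0.5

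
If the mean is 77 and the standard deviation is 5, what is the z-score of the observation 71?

-1.2

Step 1: Recall the z-score formula: z = (x - mu) / sigma
Step 2: Substitute values: z = (71 - 77) / 5
Step 3: z = -6 / 5 = -1.2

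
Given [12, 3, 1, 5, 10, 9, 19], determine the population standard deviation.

5.6532

Step 1: Compute the mean: 8.4286
Step 2: Sum of squared deviations from the mean: 223.7143
Step 3: Population variance = 223.7143 / 7 = 31.9592
Step 4: Standard deviation = sqrt(31.9592) = 5.6532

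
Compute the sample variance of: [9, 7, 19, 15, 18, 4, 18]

37.1429

Step 1: Compute the mean: (9 + 7 + 19 + 15 + 18 + 4 + 18) / 7 = 12.8571
Step 2: Compute squared deviations from the mean:
  (9 - 12.8571)^2 = 14.8776
  (7 - 12.8571)^2 = 34.3061
  (19 - 12.8571)^2 = 37.7347
  (15 - 12.8571)^2 = 4.5918
  (18 - 12.8571)^2 = 26.449
  (4 - 12.8571)^2 = 78.449
  (18 - 12.8571)^2 = 26.449
Step 3: Sum of squared deviations = 222.8571
Step 4: Sample variance = 222.8571 / 6 = 37.1429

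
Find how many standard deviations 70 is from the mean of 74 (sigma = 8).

-0.5

Step 1: Recall the z-score formula: z = (x - mu) / sigma
Step 2: Substitute values: z = (70 - 74) / 8
Step 3: z = -4 / 8 = -0.5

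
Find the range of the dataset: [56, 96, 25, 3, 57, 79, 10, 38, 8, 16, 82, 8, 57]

93

Step 1: Identify the maximum value: max = 96
Step 2: Identify the minimum value: min = 3
Step 3: Range = max - min = 96 - 3 = 93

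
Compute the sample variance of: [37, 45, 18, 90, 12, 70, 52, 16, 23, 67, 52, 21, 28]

589.9744

Step 1: Compute the mean: (37 + 45 + 18 + 90 + 12 + 70 + 52 + 16 + 23 + 67 + 52 + 21 + 28) / 13 = 40.8462
Step 2: Compute squared deviations from the mean:
  (37 - 40.8462)^2 = 14.7929
  (45 - 40.8462)^2 = 17.2544
  (18 - 40.8462)^2 = 521.9467
  (90 - 40.8462)^2 = 2416.1006
  (12 - 40.8462)^2 = 832.1006
  (70 - 40.8462)^2 = 849.9467
  (52 - 40.8462)^2 = 124.4083
  (16 - 40.8462)^2 = 617.3314
  (23 - 40.8462)^2 = 318.4852
  (67 - 40.8462)^2 = 684.0237
  (52 - 40.8462)^2 = 124.4083
  (21 - 40.8462)^2 = 393.8698
  (28 - 40.8462)^2 = 165.0237
Step 3: Sum of squared deviations = 7079.6923
Step 4: Sample variance = 7079.6923 / 12 = 589.9744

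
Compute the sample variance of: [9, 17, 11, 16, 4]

28.3

Step 1: Compute the mean: (9 + 17 + 11 + 16 + 4) / 5 = 11.4
Step 2: Compute squared deviations from the mean:
  (9 - 11.4)^2 = 5.76
  (17 - 11.4)^2 = 31.36
  (11 - 11.4)^2 = 0.16
  (16 - 11.4)^2 = 21.16
  (4 - 11.4)^2 = 54.76
Step 3: Sum of squared deviations = 113.2
Step 4: Sample variance = 113.2 / 4 = 28.3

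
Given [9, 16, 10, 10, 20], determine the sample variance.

23

Step 1: Compute the mean: (9 + 16 + 10 + 10 + 20) / 5 = 13
Step 2: Compute squared deviations from the mean:
  (9 - 13)^2 = 16
  (16 - 13)^2 = 9
  (10 - 13)^2 = 9
  (10 - 13)^2 = 9
  (20 - 13)^2 = 49
Step 3: Sum of squared deviations = 92
Step 4: Sample variance = 92 / 4 = 23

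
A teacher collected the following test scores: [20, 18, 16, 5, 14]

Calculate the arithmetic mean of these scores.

14.6

Step 1: Sum all values: 20 + 18 + 16 + 5 + 14 = 73
Step 2: Count the number of values: n = 5
Step 3: Mean = sum / n = 73 / 5 = 14.6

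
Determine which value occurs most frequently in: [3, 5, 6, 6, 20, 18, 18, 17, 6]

6

Step 1: Count the frequency of each value:
  3: appears 1 time(s)
  5: appears 1 time(s)
  6: appears 3 time(s)
  17: appears 1 time(s)
  18: appears 2 time(s)
  20: appears 1 time(s)
Step 2: The value 6 appears most frequently (3 times).
Step 3: Mode = 6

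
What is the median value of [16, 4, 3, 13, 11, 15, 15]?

13

Step 1: Sort the data in ascending order: [3, 4, 11, 13, 15, 15, 16]
Step 2: The number of values is n = 7.
Step 3: Since n is odd, the median is the middle value at position 4: 13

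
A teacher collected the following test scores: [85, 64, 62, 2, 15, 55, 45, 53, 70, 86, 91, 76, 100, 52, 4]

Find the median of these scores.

62

Step 1: Sort the data in ascending order: [2, 4, 15, 45, 52, 53, 55, 62, 64, 70, 76, 85, 86, 91, 100]
Step 2: The number of values is n = 15.
Step 3: Since n is odd, the median is the middle value at position 8: 62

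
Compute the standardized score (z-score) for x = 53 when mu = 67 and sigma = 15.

-0.9333

Step 1: Recall the z-score formula: z = (x - mu) / sigma
Step 2: Substitute values: z = (53 - 67) / 15
Step 3: z = -14 / 15 = -0.9333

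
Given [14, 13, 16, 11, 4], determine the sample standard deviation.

4.6152

Step 1: Compute the mean: 11.6
Step 2: Sum of squared deviations from the mean: 85.2
Step 3: Sample variance = 85.2 / 4 = 21.3
Step 4: Standard deviation = sqrt(21.3) = 4.6152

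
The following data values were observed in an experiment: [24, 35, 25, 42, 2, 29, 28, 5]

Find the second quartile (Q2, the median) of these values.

26.5

Step 1: Sort the data: [2, 5, 24, 25, 28, 29, 35, 42]
Step 2: n = 8
Step 3: Q2 is the median. Since n is even, it is the average of the values at positions 4 and 5:
  Q2 = (25 + 28) / 2 = 26.5
Step 4: Q2 = 26.5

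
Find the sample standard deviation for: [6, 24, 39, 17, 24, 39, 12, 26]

11.7587

Step 1: Compute the mean: 23.375
Step 2: Sum of squared deviations from the mean: 967.875
Step 3: Sample variance = 967.875 / 7 = 138.2679
Step 4: Standard deviation = sqrt(138.2679) = 11.7587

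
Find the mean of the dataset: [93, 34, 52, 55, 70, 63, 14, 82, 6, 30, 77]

52.3636

Step 1: Sum all values: 93 + 34 + 52 + 55 + 70 + 63 + 14 + 82 + 6 + 30 + 77 = 576
Step 2: Count the number of values: n = 11
Step 3: Mean = sum / n = 576 / 11 = 52.3636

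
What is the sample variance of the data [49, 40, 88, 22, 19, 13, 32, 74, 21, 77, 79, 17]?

787.4773

Step 1: Compute the mean: (49 + 40 + 88 + 22 + 19 + 13 + 32 + 74 + 21 + 77 + 79 + 17) / 12 = 44.25
Step 2: Compute squared deviations from the mean:
  (49 - 44.25)^2 = 22.5625
  (40 - 44.25)^2 = 18.0625
  (88 - 44.25)^2 = 1914.0625
  (22 - 44.25)^2 = 495.0625
  (19 - 44.25)^2 = 637.5625
  (13 - 44.25)^2 = 976.5625
  (32 - 44.25)^2 = 150.0625
  (74 - 44.25)^2 = 885.0625
  (21 - 44.25)^2 = 540.5625
  (77 - 44.25)^2 = 1072.5625
  (79 - 44.25)^2 = 1207.5625
  (17 - 44.25)^2 = 742.5625
Step 3: Sum of squared deviations = 8662.25
Step 4: Sample variance = 8662.25 / 11 = 787.4773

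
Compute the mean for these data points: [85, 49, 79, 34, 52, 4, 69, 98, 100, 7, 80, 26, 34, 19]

52.5714

Step 1: Sum all values: 85 + 49 + 79 + 34 + 52 + 4 + 69 + 98 + 100 + 7 + 80 + 26 + 34 + 19 = 736
Step 2: Count the number of values: n = 14
Step 3: Mean = sum / n = 736 / 14 = 52.5714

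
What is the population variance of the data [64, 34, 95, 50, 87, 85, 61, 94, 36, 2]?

846.16

Step 1: Compute the mean: (64 + 34 + 95 + 50 + 87 + 85 + 61 + 94 + 36 + 2) / 10 = 60.8
Step 2: Compute squared deviations from the mean:
  (64 - 60.8)^2 = 10.24
  (34 - 60.8)^2 = 718.24
  (95 - 60.8)^2 = 1169.64
  (50 - 60.8)^2 = 116.64
  (87 - 60.8)^2 = 686.44
  (85 - 60.8)^2 = 585.64
  (61 - 60.8)^2 = 0.04
  (94 - 60.8)^2 = 1102.24
  (36 - 60.8)^2 = 615.04
  (2 - 60.8)^2 = 3457.44
Step 3: Sum of squared deviations = 8461.6
Step 4: Population variance = 8461.6 / 10 = 846.16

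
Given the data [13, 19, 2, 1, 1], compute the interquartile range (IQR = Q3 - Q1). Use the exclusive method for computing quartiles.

15

Step 1: Sort the data: [1, 1, 2, 13, 19]
Step 2: n = 5
Step 3: Using the exclusive quartile method:
  Q1 = 1
  Q2 (median) = 2
  Q3 = 16
  IQR = Q3 - Q1 = 16 - 1 = 15
Step 4: IQR = 15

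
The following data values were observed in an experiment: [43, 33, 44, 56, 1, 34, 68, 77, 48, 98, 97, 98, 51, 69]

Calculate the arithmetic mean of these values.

58.3571

Step 1: Sum all values: 43 + 33 + 44 + 56 + 1 + 34 + 68 + 77 + 48 + 98 + 97 + 98 + 51 + 69 = 817
Step 2: Count the number of values: n = 14
Step 3: Mean = sum / n = 817 / 14 = 58.3571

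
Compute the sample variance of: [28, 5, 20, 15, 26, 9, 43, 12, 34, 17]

140.1

Step 1: Compute the mean: (28 + 5 + 20 + 15 + 26 + 9 + 43 + 12 + 34 + 17) / 10 = 20.9
Step 2: Compute squared deviations from the mean:
  (28 - 20.9)^2 = 50.41
  (5 - 20.9)^2 = 252.81
  (20 - 20.9)^2 = 0.81
  (15 - 20.9)^2 = 34.81
  (26 - 20.9)^2 = 26.01
  (9 - 20.9)^2 = 141.61
  (43 - 20.9)^2 = 488.41
  (12 - 20.9)^2 = 79.21
  (34 - 20.9)^2 = 171.61
  (17 - 20.9)^2 = 15.21
Step 3: Sum of squared deviations = 1260.9
Step 4: Sample variance = 1260.9 / 9 = 140.1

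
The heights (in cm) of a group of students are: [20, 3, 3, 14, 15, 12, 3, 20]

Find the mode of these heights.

3

Step 1: Count the frequency of each value:
  3: appears 3 time(s)
  12: appears 1 time(s)
  14: appears 1 time(s)
  15: appears 1 time(s)
  20: appears 2 time(s)
Step 2: The value 3 appears most frequently (3 times).
Step 3: Mode = 3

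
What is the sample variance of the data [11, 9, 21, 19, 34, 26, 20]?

72.6667

Step 1: Compute the mean: (11 + 9 + 21 + 19 + 34 + 26 + 20) / 7 = 20
Step 2: Compute squared deviations from the mean:
  (11 - 20)^2 = 81
  (9 - 20)^2 = 121
  (21 - 20)^2 = 1
  (19 - 20)^2 = 1
  (34 - 20)^2 = 196
  (26 - 20)^2 = 36
  (20 - 20)^2 = 0
Step 3: Sum of squared deviations = 436
Step 4: Sample variance = 436 / 6 = 72.6667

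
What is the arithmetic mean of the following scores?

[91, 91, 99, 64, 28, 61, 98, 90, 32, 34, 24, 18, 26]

58.1538

Step 1: Sum all values: 91 + 91 + 99 + 64 + 28 + 61 + 98 + 90 + 32 + 34 + 24 + 18 + 26 = 756
Step 2: Count the number of values: n = 13
Step 3: Mean = sum / n = 756 / 13 = 58.1538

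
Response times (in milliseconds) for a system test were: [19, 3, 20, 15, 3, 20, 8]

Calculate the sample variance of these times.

60.2857

Step 1: Compute the mean: (19 + 3 + 20 + 15 + 3 + 20 + 8) / 7 = 12.5714
Step 2: Compute squared deviations from the mean:
  (19 - 12.5714)^2 = 41.3265
  (3 - 12.5714)^2 = 91.6122
  (20 - 12.5714)^2 = 55.1837
  (15 - 12.5714)^2 = 5.898
  (3 - 12.5714)^2 = 91.6122
  (20 - 12.5714)^2 = 55.1837
  (8 - 12.5714)^2 = 20.898
Step 3: Sum of squared deviations = 361.7143
Step 4: Sample variance = 361.7143 / 6 = 60.2857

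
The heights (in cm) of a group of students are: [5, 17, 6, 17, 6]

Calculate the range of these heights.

12

Step 1: Identify the maximum value: max = 17
Step 2: Identify the minimum value: min = 5
Step 3: Range = max - min = 17 - 5 = 12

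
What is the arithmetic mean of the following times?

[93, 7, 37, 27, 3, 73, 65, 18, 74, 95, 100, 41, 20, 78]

52.2143

Step 1: Sum all values: 93 + 7 + 37 + 27 + 3 + 73 + 65 + 18 + 74 + 95 + 100 + 41 + 20 + 78 = 731
Step 2: Count the number of values: n = 14
Step 3: Mean = sum / n = 731 / 14 = 52.2143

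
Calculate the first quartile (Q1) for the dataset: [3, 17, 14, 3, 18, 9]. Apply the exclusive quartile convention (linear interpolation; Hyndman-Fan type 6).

3

Step 1: Sort the data: [3, 3, 9, 14, 17, 18]
Step 2: n = 6
Step 3: Using the exclusive quartile method:
  Q1 = 3
  Q2 (median) = 11.5
  Q3 = 17.25
  IQR = Q3 - Q1 = 17.25 - 3 = 14.25
Step 4: Q1 = 3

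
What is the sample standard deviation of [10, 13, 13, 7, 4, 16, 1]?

5.3984

Step 1: Compute the mean: 9.1429
Step 2: Sum of squared deviations from the mean: 174.8571
Step 3: Sample variance = 174.8571 / 6 = 29.1429
Step 4: Standard deviation = sqrt(29.1429) = 5.3984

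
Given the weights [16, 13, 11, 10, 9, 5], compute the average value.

10.6667

Step 1: Sum all values: 16 + 13 + 11 + 10 + 9 + 5 = 64
Step 2: Count the number of values: n = 6
Step 3: Mean = sum / n = 64 / 6 = 10.6667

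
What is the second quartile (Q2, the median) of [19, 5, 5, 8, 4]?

5

Step 1: Sort the data: [4, 5, 5, 8, 19]
Step 2: n = 5
Step 3: Q2 is the median. Since n is odd, it is the middle value at position 3: 5
Step 4: Q2 = 5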